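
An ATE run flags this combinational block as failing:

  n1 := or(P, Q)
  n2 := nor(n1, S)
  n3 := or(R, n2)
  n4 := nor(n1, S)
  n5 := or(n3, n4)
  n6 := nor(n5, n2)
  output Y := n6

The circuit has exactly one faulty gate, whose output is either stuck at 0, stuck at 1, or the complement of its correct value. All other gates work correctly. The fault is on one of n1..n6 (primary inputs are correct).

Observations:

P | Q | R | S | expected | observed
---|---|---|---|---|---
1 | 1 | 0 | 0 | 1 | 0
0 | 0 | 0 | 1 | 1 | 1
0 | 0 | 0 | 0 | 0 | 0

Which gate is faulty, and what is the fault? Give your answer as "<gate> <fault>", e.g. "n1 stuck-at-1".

Fault-free values for test 1 (P=1, Q=1, R=0, S=0): n1=1, n2=0, n3=0, n4=0, n5=0, n6=1, giving Y=1. Observed 0.
Test 1: faults giving observed 0 are {n1 stuck-at-0, n1 inverted output, n2 stuck-at-1, n2 inverted output, n3 stuck-at-1, n3 inverted output, n4 stuck-at-1, n4 inverted output, n5 stuck-at-1, n5 inverted output, n6 stuck-at-0, n6 inverted output}.
Test 2 (P=0, Q=0, R=0, S=1): fault-free n1=0, n2=0, n3=0, n4=0, n5=0, n6=1 → 1; observed 1. Eliminates n2 stuck-at-1, n2 inverted output, n3 stuck-at-1, n3 inverted output, n4 stuck-at-1, n4 inverted output, n5 stuck-at-1, n5 inverted output, n6 stuck-at-0, n6 inverted output.
Test 3 (P=0, Q=0, R=0, S=0): fault-free n1=0, n2=1, n3=1, n4=1, n5=1, n6=0 → 0; observed 0. Eliminates n1 inverted output.
Only n1 stuck-at-0 is consistent with every test.

n1 stuck-at-0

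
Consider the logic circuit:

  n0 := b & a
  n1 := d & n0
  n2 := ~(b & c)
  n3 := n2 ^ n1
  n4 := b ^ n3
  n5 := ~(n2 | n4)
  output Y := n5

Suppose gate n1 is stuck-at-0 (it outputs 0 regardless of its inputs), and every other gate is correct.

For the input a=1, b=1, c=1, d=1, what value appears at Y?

Propagate with n1 forced: n0=1, n1=0 [stuck-at-0], n2=0, n3=0, n4=1, n5=0.
So Y = 0. (Without the fault it would be 1.)

0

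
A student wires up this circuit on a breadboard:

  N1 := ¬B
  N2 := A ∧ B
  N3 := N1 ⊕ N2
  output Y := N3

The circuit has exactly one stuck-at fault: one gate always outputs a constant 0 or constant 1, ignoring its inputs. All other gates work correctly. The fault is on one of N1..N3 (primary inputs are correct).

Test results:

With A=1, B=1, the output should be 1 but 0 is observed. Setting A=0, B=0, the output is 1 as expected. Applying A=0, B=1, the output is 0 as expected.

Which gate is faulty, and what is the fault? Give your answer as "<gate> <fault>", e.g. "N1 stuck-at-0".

N2 stuck-at-0

Fault-free values for test 1 (A=1, B=1): N1=0, N2=1, N3=1, giving Y=1. Observed 0.
Test 1: faults giving observed 0 are {N1 stuck-at-1, N2 stuck-at-0, N3 stuck-at-0}.
Test 2 (A=0, B=0): fault-free N1=1, N2=0, N3=1 → 1; observed 1. Eliminates N3 stuck-at-0.
Test 3 (A=0, B=1): fault-free N1=0, N2=0, N3=0 → 0; observed 0. Eliminates N1 stuck-at-1.
Only N2 stuck-at-0 is consistent with every test.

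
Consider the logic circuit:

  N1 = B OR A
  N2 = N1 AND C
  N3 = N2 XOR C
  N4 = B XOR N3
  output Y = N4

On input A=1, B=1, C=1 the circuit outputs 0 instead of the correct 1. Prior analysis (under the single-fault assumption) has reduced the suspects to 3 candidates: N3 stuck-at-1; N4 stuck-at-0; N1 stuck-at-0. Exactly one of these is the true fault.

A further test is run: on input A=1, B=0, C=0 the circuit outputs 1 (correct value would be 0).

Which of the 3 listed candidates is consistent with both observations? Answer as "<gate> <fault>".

Evaluate each candidate on input A=1, B=0, C=0:
  N3 stuck-at-1: N1=1, N2=0, N3=1 [stuck-at-1], N4=1 → 1 — matches
  N4 stuck-at-0: N1=1, N2=0, N3=0, N4=0 [stuck-at-0] → 0 — eliminated
  N1 stuck-at-0: N1=0 [stuck-at-0], N2=0, N3=0, N4=0 → 0 — eliminated
Only N3 stuck-at-1 reproduces the observed 1.

N3 stuck-at-1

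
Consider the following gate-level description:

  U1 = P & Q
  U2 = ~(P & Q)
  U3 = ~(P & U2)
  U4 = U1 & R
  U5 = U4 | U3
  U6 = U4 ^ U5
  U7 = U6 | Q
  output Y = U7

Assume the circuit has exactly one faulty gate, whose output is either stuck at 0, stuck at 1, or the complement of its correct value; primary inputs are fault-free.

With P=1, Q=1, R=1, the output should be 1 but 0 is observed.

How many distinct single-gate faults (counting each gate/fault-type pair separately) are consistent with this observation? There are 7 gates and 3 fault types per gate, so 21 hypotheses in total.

Fault-free: U1=1, U2=0, U3=1, U4=1, U5=1, U6=0, U7=1 → 1. Observed 0.
  U1: none of the 3 fault types match ✗
  U2: none of the 3 fault types match ✗
  U3: none of the 3 fault types match ✗
  U4: none of the 3 fault types match ✗
  U5: none of the 3 fault types match ✗
  U6: none of the 3 fault types match ✗
  U7: stuck-at-0, inverted output ✓; others ✗
Consistent faults: {U7 stuck-at-0, U7 inverted output} — 2 in all.

2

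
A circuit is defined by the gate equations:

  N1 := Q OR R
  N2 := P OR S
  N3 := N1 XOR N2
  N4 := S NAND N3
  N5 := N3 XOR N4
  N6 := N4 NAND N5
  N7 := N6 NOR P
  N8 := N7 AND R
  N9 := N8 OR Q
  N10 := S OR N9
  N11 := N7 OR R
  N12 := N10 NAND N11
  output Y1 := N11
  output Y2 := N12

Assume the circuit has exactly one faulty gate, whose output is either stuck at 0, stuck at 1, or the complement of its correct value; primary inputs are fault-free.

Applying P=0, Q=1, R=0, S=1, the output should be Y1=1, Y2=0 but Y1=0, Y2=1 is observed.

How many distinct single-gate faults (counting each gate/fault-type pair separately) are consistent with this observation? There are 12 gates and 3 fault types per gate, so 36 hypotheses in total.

16

Fault-free: N1=1, N2=1, N3=0, N4=1, N5=1, N6=0, N7=1, N8=0, N9=1, N10=1, N11=1, N12=0 → Y1=1, Y2=0. Observed Y1=0, Y2=1.
  N1: stuck-at-0, inverted output ✓; others ✗
  N2: stuck-at-0, inverted output ✓; others ✗
  N3: stuck-at-1, inverted output ✓; others ✗
  N4: stuck-at-0, inverted output ✓; others ✗
  N5: stuck-at-0, inverted output ✓; others ✗
  N6: stuck-at-1, inverted output ✓; others ✗
  N7: stuck-at-0, inverted output ✓; others ✗
  N8: none of the 3 fault types match ✗
  N9: none of the 3 fault types match ✗
  N10: none of the 3 fault types match ✗
  N11: stuck-at-0, inverted output ✓; others ✗
  N12: none of the 3 fault types match ✗
Consistent faults: {N1 stuck-at-0, N1 inverted output, N2 stuck-at-0, N2 inverted output, N3 stuck-at-1, N3 inverted output, N4 stuck-at-0, N4 inverted output, N5 stuck-at-0, N5 inverted output, N6 stuck-at-1, N6 inverted output, N7 stuck-at-0, N7 inverted output, N11 stuck-at-0, N11 inverted output} — 16 in all.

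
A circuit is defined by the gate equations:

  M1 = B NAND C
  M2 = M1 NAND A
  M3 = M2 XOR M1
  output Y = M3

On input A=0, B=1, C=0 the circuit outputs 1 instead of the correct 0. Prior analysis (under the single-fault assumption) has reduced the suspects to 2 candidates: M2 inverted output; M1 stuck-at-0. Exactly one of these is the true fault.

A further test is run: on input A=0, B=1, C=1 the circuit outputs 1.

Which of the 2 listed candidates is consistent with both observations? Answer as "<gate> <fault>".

Evaluate each candidate on input A=0, B=1, C=1:
  M2 inverted output: M1=0, M2=0 [inverted output], M3=0 → 0 — eliminated
  M1 stuck-at-0: M1=0 [stuck-at-0], M2=1, M3=1 → 1 — matches
Only M1 stuck-at-0 reproduces the observed 1.

M1 stuck-at-0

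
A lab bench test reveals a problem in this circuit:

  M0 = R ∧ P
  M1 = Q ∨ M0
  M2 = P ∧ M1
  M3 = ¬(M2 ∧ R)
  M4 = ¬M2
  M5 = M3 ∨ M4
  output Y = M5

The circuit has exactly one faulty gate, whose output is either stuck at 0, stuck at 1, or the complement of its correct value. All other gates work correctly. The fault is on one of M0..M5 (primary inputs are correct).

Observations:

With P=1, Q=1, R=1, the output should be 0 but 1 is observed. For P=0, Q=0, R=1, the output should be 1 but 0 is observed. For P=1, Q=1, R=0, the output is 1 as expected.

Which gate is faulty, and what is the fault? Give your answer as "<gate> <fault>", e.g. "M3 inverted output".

Fault-free values for test 1 (P=1, Q=1, R=1): M0=1, M1=1, M2=1, M3=0, M4=0, M5=0, giving Y=0. Observed 1.
Test 1: faults giving observed 1 are {M1 stuck-at-0, M1 inverted output, M2 stuck-at-0, M2 inverted output, M3 stuck-at-1, M3 inverted output, M4 stuck-at-1, M4 inverted output, M5 stuck-at-1, M5 inverted output}.
Test 2 (P=0, Q=0, R=1): fault-free M0=0, M1=0, M2=0, M3=1, M4=1, M5=1 → 1; observed 0. Eliminates M1 stuck-at-0, M1 inverted output, M2 stuck-at-0, M3 stuck-at-1, M3 inverted output, M4 stuck-at-1, M4 inverted output, M5 stuck-at-1.
Test 3 (P=1, Q=1, R=0): fault-free M0=0, M1=1, M2=1, M3=1, M4=0, M5=1 → 1; observed 1. Eliminates M5 inverted output.
Only M2 inverted output is consistent with every test.

M2 inverted output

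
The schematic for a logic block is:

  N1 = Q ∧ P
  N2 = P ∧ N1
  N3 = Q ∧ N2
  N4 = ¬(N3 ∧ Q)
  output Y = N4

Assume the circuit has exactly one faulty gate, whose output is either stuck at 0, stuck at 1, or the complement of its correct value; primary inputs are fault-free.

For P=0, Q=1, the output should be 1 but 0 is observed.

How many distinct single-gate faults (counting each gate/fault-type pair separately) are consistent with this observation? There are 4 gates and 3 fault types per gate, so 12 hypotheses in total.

6

Fault-free: N1=0, N2=0, N3=0, N4=1 → 1. Observed 0.
  N1 stuck-at-0: output 1 ✗
  N1 stuck-at-1: output 1 ✗
  N1 inverted output: output 1 ✗
  N2 stuck-at-0: output 1 ✗
  N2 stuck-at-1: output 0 ✓
  N2 inverted output: output 0 ✓
  N3 stuck-at-0: output 1 ✗
  N3 stuck-at-1: output 0 ✓
  N3 inverted output: output 0 ✓
  N4 stuck-at-0: output 0 ✓
  N4 stuck-at-1: output 1 ✗
  N4 inverted output: output 0 ✓
Consistent faults: {N2 stuck-at-1, N2 inverted output, N3 stuck-at-1, N3 inverted output, N4 stuck-at-0, N4 inverted output} — 6 in all.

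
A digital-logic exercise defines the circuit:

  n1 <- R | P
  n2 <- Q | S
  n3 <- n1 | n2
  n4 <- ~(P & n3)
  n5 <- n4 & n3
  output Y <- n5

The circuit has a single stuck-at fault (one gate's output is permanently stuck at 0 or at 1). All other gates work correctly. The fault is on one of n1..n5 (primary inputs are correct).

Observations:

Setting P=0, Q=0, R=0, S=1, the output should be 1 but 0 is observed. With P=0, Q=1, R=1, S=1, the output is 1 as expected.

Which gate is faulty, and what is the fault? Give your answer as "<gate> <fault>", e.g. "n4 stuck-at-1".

Fault-free values for test 1 (P=0, Q=0, R=0, S=1): n1=0, n2=1, n3=1, n4=1, n5=1, giving Y=1. Observed 0.
Test 1: faults giving observed 0 are {n2 stuck-at-0, n3 stuck-at-0, n4 stuck-at-0, n5 stuck-at-0}.
Test 2 (P=0, Q=1, R=1, S=1): fault-free n1=1, n2=1, n3=1, n4=1, n5=1 → 1; observed 1. Eliminates n3 stuck-at-0, n4 stuck-at-0, n5 stuck-at-0.
Only n2 stuck-at-0 is consistent with every test.

n2 stuck-at-0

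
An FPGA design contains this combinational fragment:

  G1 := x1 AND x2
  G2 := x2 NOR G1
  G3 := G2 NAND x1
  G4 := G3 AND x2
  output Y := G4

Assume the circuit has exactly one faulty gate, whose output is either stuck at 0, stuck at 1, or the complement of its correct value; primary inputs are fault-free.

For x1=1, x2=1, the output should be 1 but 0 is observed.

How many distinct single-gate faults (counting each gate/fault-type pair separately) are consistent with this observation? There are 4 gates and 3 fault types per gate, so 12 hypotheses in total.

Fault-free: G1=1, G2=0, G3=1, G4=1 → 1. Observed 0.
  G1 stuck-at-0: output 1 ✗
  G1 stuck-at-1: output 1 ✗
  G1 inverted output: output 1 ✗
  G2 stuck-at-0: output 1 ✗
  G2 stuck-at-1: output 0 ✓
  G2 inverted output: output 0 ✓
  G3 stuck-at-0: output 0 ✓
  G3 stuck-at-1: output 1 ✗
  G3 inverted output: output 0 ✓
  G4 stuck-at-0: output 0 ✓
  G4 stuck-at-1: output 1 ✗
  G4 inverted output: output 0 ✓
Consistent faults: {G2 stuck-at-1, G2 inverted output, G3 stuck-at-0, G3 inverted output, G4 stuck-at-0, G4 inverted output} — 6 in all.

6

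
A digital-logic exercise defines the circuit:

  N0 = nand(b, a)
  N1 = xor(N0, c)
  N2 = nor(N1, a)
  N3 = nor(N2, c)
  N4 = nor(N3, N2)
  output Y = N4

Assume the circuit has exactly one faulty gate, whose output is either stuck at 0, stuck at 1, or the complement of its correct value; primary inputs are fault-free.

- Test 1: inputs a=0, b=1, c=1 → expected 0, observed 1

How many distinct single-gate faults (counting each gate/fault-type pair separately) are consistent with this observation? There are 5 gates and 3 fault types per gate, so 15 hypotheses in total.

Fault-free: N0=1, N1=0, N2=1, N3=0, N4=0 → 0. Observed 1.
  N0: stuck-at-0, inverted output ✓; others ✗
  N1: stuck-at-1, inverted output ✓; others ✗
  N2: stuck-at-0, inverted output ✓; others ✗
  N3: none of the 3 fault types match ✗
  N4: stuck-at-1, inverted output ✓; others ✗
Consistent faults: {N0 stuck-at-0, N0 inverted output, N1 stuck-at-1, N1 inverted output, N2 stuck-at-0, N2 inverted output, N4 stuck-at-1, N4 inverted output} — 8 in all.

8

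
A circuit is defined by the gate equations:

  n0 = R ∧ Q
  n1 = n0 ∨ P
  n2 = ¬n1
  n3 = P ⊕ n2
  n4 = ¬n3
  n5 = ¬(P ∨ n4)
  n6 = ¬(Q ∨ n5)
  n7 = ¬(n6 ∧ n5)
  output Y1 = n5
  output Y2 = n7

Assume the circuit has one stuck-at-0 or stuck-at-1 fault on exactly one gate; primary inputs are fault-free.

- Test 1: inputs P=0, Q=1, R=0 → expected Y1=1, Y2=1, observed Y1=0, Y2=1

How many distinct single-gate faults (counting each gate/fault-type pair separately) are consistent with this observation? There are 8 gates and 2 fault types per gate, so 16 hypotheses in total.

Fault-free: n0=0, n1=0, n2=1, n3=1, n4=0, n5=1, n6=0, n7=1 → Y1=1, Y2=1. Observed Y1=0, Y2=1.
  n0: stuck-at-1 ✓; others ✗
  n1: stuck-at-1 ✓; others ✗
  n2: stuck-at-0 ✓; others ✗
  n3: stuck-at-0 ✓; others ✗
  n4: stuck-at-1 ✓; others ✗
  n5: stuck-at-0 ✓; others ✗
  n6: none of the 2 fault types match ✗
  n7: none of the 2 fault types match ✗
Consistent faults: {n0 stuck-at-1, n1 stuck-at-1, n2 stuck-at-0, n3 stuck-at-0, n4 stuck-at-1, n5 stuck-at-0} — 6 in all.

6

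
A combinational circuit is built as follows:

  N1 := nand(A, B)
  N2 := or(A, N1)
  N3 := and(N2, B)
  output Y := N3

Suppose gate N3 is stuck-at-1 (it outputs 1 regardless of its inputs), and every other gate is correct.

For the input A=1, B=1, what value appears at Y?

1

Propagate with N3 forced: N1=0, N2=1, N3=1 [stuck-at-1].
So Y = 1. (Same as the fault-free value — the fault is masked on this input.)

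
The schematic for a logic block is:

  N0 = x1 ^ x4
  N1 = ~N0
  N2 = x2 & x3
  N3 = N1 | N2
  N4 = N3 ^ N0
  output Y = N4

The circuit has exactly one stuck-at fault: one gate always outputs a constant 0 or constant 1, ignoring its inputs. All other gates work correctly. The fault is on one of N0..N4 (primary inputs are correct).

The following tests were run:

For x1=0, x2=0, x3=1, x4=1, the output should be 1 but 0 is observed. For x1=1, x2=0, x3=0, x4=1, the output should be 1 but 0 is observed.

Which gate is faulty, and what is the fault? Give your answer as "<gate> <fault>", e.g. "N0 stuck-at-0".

N4 stuck-at-0

Fault-free values for test 1 (x1=0, x2=0, x3=1, x4=1): N0=1, N1=0, N2=0, N3=0, N4=1, giving Y=1. Observed 0.
Test 1: faults giving observed 0 are {N1 stuck-at-1, N2 stuck-at-1, N3 stuck-at-1, N4 stuck-at-0}.
Test 2 (x1=1, x2=0, x3=0, x4=1): fault-free N0=0, N1=1, N2=0, N3=1, N4=1 → 1; observed 0. Eliminates N1 stuck-at-1, N2 stuck-at-1, N3 stuck-at-1.
Only N4 stuck-at-0 is consistent with every test.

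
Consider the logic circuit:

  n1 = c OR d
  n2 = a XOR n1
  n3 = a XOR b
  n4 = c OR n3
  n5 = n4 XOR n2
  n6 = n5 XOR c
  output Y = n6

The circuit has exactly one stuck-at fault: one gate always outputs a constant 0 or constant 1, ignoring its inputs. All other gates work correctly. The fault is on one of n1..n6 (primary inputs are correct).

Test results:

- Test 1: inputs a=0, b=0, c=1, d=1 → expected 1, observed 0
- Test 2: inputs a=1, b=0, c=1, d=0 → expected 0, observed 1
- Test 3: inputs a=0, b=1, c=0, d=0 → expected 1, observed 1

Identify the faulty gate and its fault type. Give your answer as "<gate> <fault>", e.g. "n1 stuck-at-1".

Fault-free values for test 1 (a=0, b=0, c=1, d=1): n1=1, n2=1, n3=0, n4=1, n5=0, n6=1, giving Y=1. Observed 0.
Test 1: faults giving observed 0 are {n1 stuck-at-0, n2 stuck-at-0, n4 stuck-at-0, n5 stuck-at-1, n6 stuck-at-0}.
Test 2 (a=1, b=0, c=1, d=0): fault-free n1=1, n2=0, n3=1, n4=1, n5=1, n6=0 → 0; observed 1. Eliminates n2 stuck-at-0, n5 stuck-at-1, n6 stuck-at-0.
Test 3 (a=0, b=1, c=0, d=0): fault-free n1=0, n2=0, n3=1, n4=1, n5=1, n6=1 → 1; observed 1. Eliminates n4 stuck-at-0.
Only n1 stuck-at-0 is consistent with every test.

n1 stuck-at-0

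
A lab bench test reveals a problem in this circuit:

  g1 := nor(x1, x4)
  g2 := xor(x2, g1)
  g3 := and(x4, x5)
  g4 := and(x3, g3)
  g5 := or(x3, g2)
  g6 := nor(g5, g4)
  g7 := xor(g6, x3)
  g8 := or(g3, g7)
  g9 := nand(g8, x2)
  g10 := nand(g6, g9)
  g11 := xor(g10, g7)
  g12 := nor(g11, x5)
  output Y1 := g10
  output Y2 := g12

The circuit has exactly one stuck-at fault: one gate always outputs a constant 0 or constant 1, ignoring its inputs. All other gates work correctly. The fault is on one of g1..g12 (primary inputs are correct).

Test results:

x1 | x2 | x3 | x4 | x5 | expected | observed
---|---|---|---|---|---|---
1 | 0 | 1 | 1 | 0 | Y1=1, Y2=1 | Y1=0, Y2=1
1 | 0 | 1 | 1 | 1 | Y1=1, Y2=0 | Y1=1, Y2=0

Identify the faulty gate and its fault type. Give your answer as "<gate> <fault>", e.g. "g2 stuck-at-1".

g5 stuck-at-0

Fault-free values for test 1 (x1=1, x2=0, x3=1, x4=1, x5=0): g1=0, g2=0, g3=0, g4=0, g5=1, g6=0, g7=1, g8=1, g9=1, g10=1, g11=0, g12=1, giving Y1=1, Y2=1. Observed Y1=0, Y2=1.
Test 1: faults giving observed Y1=0, Y2=1 are {g5 stuck-at-0, g6 stuck-at-1}.
Test 2 (x1=1, x2=0, x3=1, x4=1, x5=1): fault-free g1=0, g2=0, g3=1, g4=1, g5=1, g6=0, g7=1, g8=1, g9=1, g10=1, g11=0, g12=0 → Y1=1, Y2=0; observed Y1=1, Y2=0. Eliminates g6 stuck-at-1.
Only g5 stuck-at-0 is consistent with every test.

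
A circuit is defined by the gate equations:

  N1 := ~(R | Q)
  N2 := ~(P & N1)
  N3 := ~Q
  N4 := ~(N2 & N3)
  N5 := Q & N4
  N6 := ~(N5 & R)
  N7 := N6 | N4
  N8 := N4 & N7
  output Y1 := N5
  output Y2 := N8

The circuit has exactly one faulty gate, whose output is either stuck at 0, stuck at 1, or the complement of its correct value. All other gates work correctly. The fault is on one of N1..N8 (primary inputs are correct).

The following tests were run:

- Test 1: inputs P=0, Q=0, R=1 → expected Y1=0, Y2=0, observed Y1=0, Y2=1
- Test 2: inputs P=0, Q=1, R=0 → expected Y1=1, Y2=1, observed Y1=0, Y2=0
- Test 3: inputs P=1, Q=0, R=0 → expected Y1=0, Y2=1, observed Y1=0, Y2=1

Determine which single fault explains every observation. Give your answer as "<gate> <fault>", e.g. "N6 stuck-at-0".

N3 inverted output

Fault-free values for test 1 (P=0, Q=0, R=1): N1=0, N2=1, N3=1, N4=0, N5=0, N6=1, N7=1, N8=0, giving Y1=0, Y2=0. Observed Y1=0, Y2=1.
Test 1: faults giving observed Y1=0, Y2=1 are {N2 stuck-at-0, N2 inverted output, N3 stuck-at-0, N3 inverted output, N4 stuck-at-1, N4 inverted output, N8 stuck-at-1, N8 inverted output}.
Test 2 (P=0, Q=1, R=0): fault-free N1=0, N2=1, N3=0, N4=1, N5=1, N6=1, N7=1, N8=1 → Y1=1, Y2=1; observed Y1=0, Y2=0. Eliminates N2 stuck-at-0, N2 inverted output, N3 stuck-at-0, N4 stuck-at-1, N8 stuck-at-1, N8 inverted output.
Test 3 (P=1, Q=0, R=0): fault-free N1=1, N2=0, N3=1, N4=1, N5=0, N6=1, N7=1, N8=1 → Y1=0, Y2=1; observed Y1=0, Y2=1. Eliminates N4 inverted output.
Only N3 inverted output is consistent with every test.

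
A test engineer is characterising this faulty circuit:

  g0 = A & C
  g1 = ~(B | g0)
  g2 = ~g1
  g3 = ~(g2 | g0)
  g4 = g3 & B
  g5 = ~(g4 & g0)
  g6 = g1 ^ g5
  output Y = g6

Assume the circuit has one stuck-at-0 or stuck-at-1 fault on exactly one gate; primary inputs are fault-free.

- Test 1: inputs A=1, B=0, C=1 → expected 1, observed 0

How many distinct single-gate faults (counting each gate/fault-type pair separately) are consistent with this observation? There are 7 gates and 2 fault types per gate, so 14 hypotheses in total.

Fault-free: g0=1, g1=0, g2=1, g3=0, g4=0, g5=1, g6=1 → 1. Observed 0.
  g0 stuck-at-0: output 0 ✓
  g0 stuck-at-1: output 1 ✗
  g1 stuck-at-0: output 1 ✗
  g1 stuck-at-1: output 0 ✓
  g2 stuck-at-0: output 1 ✗
  g2 stuck-at-1: output 1 ✗
  g3 stuck-at-0: output 1 ✗
  g3 stuck-at-1: output 1 ✗
  g4 stuck-at-0: output 1 ✗
  g4 stuck-at-1: output 0 ✓
  g5 stuck-at-0: output 0 ✓
  g5 stuck-at-1: output 1 ✗
  g6 stuck-at-0: output 0 ✓
  g6 stuck-at-1: output 1 ✗
Consistent faults: {g0 stuck-at-0, g1 stuck-at-1, g4 stuck-at-1, g5 stuck-at-0, g6 stuck-at-0} — 5 in all.

5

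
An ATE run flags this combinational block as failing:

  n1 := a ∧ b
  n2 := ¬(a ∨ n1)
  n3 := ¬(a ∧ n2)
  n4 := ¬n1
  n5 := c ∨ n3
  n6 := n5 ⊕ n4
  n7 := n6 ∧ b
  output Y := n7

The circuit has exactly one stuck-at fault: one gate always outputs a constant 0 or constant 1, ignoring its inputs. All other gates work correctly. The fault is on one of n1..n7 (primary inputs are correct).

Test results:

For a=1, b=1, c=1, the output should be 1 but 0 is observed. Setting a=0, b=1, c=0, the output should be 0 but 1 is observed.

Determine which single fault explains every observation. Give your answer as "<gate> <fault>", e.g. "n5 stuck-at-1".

Fault-free values for test 1 (a=1, b=1, c=1): n1=1, n2=0, n3=1, n4=0, n5=1, n6=1, n7=1, giving Y=1. Observed 0.
Test 1: faults giving observed 0 are {n1 stuck-at-0, n4 stuck-at-1, n5 stuck-at-0, n6 stuck-at-0, n7 stuck-at-0}.
Test 2 (a=0, b=1, c=0): fault-free n1=0, n2=1, n3=1, n4=1, n5=1, n6=0, n7=0 → 0; observed 1. Eliminates n1 stuck-at-0, n4 stuck-at-1, n6 stuck-at-0, n7 stuck-at-0.
Only n5 stuck-at-0 is consistent with every test.

n5 stuck-at-0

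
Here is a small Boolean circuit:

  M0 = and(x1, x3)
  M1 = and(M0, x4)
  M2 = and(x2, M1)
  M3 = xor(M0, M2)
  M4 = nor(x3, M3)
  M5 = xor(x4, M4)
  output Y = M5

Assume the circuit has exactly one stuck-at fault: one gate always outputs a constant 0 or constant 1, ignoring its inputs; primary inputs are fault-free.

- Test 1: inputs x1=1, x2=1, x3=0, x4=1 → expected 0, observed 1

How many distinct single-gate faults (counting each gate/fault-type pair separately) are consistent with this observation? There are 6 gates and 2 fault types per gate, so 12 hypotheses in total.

Fault-free: M0=0, M1=0, M2=0, M3=0, M4=1, M5=0 → 0. Observed 1.
  M0 stuck-at-0: output 0 ✗
  M0 stuck-at-1: output 0 ✗
  M1 stuck-at-0: output 0 ✗
  M1 stuck-at-1: output 1 ✓
  M2 stuck-at-0: output 0 ✗
  M2 stuck-at-1: output 1 ✓
  M3 stuck-at-0: output 0 ✗
  M3 stuck-at-1: output 1 ✓
  M4 stuck-at-0: output 1 ✓
  M4 stuck-at-1: output 0 ✗
  M5 stuck-at-0: output 0 ✗
  M5 stuck-at-1: output 1 ✓
Consistent faults: {M1 stuck-at-1, M2 stuck-at-1, M3 stuck-at-1, M4 stuck-at-0, M5 stuck-at-1} — 5 in all.

5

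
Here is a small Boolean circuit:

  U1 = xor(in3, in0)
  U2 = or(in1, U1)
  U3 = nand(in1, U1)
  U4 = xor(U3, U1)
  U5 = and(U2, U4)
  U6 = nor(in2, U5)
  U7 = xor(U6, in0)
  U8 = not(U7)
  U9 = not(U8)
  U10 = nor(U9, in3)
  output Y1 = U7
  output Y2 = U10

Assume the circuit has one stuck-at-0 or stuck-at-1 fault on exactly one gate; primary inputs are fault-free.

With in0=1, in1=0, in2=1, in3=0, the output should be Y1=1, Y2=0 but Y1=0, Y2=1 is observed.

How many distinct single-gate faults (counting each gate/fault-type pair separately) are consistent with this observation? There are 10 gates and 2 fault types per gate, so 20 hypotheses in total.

Fault-free: U1=1, U2=1, U3=1, U4=0, U5=0, U6=0, U7=1, U8=0, U9=1, U10=0 → Y1=1, Y2=0. Observed Y1=0, Y2=1.
  U1: none of the 2 fault types match ✗
  U2: none of the 2 fault types match ✗
  U3: none of the 2 fault types match ✗
  U4: none of the 2 fault types match ✗
  U5: none of the 2 fault types match ✗
  U6: stuck-at-1 ✓; others ✗
  U7: stuck-at-0 ✓; others ✗
  U8: none of the 2 fault types match ✗
  U9: none of the 2 fault types match ✗
  U10: none of the 2 fault types match ✗
Consistent faults: {U6 stuck-at-1, U7 stuck-at-0} — 2 in all.

2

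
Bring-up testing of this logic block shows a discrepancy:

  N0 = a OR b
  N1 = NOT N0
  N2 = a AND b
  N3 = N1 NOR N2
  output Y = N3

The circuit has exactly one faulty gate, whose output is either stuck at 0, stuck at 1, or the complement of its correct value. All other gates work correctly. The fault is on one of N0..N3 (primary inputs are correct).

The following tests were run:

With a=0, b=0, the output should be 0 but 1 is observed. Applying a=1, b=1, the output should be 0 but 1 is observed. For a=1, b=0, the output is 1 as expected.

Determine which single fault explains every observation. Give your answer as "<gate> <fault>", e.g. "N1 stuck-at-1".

Fault-free values for test 1 (a=0, b=0): N0=0, N1=1, N2=0, N3=0, giving Y=0. Observed 1.
Test 1: faults giving observed 1 are {N0 stuck-at-1, N0 inverted output, N1 stuck-at-0, N1 inverted output, N3 stuck-at-1, N3 inverted output}.
Test 2 (a=1, b=1): fault-free N0=1, N1=0, N2=1, N3=0 → 0; observed 1. Eliminates N0 stuck-at-1, N0 inverted output, N1 stuck-at-0, N1 inverted output.
Test 3 (a=1, b=0): fault-free N0=1, N1=0, N2=0, N3=1 → 1; observed 1. Eliminates N3 inverted output.
Only N3 stuck-at-1 is consistent with every test.

N3 stuck-at-1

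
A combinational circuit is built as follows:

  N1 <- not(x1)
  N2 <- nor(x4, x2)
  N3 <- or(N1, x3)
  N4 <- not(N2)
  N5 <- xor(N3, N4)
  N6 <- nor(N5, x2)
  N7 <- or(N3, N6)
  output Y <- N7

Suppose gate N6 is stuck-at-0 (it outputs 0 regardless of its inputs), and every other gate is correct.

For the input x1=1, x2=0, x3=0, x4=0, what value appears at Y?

0

Propagate with N6 forced: N1=0, N2=1, N3=0, N4=0, N5=0, N6=0 [stuck-at-0], N7=0.
So Y = 0. (Without the fault it would be 1.)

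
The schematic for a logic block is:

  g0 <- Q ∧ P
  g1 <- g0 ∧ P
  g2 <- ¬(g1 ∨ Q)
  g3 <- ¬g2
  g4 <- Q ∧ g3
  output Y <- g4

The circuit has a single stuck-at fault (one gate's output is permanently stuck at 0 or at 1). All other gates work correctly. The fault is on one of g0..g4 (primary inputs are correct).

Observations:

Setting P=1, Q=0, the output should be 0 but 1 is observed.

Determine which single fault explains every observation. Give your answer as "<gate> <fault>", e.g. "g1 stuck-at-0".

Fault-free values for test 1 (P=1, Q=0): g0=0, g1=0, g2=1, g3=0, g4=0, giving Y=0. Observed 1.
Test 1: faults giving observed 1 are {g4 stuck-at-1}.
Only g4 stuck-at-1 is consistent with every test.

g4 stuck-at-1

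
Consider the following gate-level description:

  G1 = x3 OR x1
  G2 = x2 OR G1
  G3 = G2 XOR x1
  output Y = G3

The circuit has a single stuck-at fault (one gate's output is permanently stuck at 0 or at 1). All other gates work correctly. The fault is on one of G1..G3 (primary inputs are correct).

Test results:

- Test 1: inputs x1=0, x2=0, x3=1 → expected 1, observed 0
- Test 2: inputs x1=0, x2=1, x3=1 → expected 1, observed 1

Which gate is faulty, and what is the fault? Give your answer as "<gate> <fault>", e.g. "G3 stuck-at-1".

G1 stuck-at-0

Fault-free values for test 1 (x1=0, x2=0, x3=1): G1=1, G2=1, G3=1, giving Y=1. Observed 0.
Test 1: faults giving observed 0 are {G1 stuck-at-0, G2 stuck-at-0, G3 stuck-at-0}.
Test 2 (x1=0, x2=1, x3=1): fault-free G1=1, G2=1, G3=1 → 1; observed 1. Eliminates G2 stuck-at-0, G3 stuck-at-0.
Only G1 stuck-at-0 is consistent with every test.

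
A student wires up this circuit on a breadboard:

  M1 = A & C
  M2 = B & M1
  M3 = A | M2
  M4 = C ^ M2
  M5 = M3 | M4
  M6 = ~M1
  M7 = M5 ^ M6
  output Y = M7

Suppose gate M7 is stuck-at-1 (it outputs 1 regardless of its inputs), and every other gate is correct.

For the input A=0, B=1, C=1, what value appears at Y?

1

Propagate with M7 forced: M1=0, M2=0, M3=0, M4=1, M5=1, M6=1, M7=1 [stuck-at-1].
So Y = 1. (Without the fault it would be 0.)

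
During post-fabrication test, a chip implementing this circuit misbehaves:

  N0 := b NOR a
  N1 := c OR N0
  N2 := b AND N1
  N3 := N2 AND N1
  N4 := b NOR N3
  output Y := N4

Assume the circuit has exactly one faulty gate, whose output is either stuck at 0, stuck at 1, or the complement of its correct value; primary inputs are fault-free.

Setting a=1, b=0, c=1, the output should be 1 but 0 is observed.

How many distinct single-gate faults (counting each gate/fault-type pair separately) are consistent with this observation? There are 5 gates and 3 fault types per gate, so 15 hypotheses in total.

Fault-free: N0=0, N1=1, N2=0, N3=0, N4=1 → 1. Observed 0.
  N0: none of the 3 fault types match ✗
  N1: none of the 3 fault types match ✗
  N2: stuck-at-1, inverted output ✓; others ✗
  N3: stuck-at-1, inverted output ✓; others ✗
  N4: stuck-at-0, inverted output ✓; others ✗
Consistent faults: {N2 stuck-at-1, N2 inverted output, N3 stuck-at-1, N3 inverted output, N4 stuck-at-0, N4 inverted output} — 6 in all.

6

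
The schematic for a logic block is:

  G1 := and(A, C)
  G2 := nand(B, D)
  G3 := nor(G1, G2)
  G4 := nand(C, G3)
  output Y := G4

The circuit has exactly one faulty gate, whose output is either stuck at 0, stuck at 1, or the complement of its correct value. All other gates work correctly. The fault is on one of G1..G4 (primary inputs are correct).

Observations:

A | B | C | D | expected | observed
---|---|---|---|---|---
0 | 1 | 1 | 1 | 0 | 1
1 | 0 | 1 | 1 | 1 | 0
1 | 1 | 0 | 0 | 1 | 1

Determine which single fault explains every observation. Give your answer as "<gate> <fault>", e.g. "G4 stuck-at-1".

G3 inverted output

Fault-free values for test 1 (A=0, B=1, C=1, D=1): G1=0, G2=0, G3=1, G4=0, giving Y=0. Observed 1.
Test 1: faults giving observed 1 are {G1 stuck-at-1, G1 inverted output, G2 stuck-at-1, G2 inverted output, G3 stuck-at-0, G3 inverted output, G4 stuck-at-1, G4 inverted output}.
Test 2 (A=1, B=0, C=1, D=1): fault-free G1=1, G2=1, G3=0, G4=1 → 1; observed 0. Eliminates G1 stuck-at-1, G1 inverted output, G2 stuck-at-1, G2 inverted output, G3 stuck-at-0, G4 stuck-at-1.
Test 3 (A=1, B=1, C=0, D=0): fault-free G1=0, G2=1, G3=0, G4=1 → 1; observed 1. Eliminates G4 inverted output.
Only G3 inverted output is consistent with every test.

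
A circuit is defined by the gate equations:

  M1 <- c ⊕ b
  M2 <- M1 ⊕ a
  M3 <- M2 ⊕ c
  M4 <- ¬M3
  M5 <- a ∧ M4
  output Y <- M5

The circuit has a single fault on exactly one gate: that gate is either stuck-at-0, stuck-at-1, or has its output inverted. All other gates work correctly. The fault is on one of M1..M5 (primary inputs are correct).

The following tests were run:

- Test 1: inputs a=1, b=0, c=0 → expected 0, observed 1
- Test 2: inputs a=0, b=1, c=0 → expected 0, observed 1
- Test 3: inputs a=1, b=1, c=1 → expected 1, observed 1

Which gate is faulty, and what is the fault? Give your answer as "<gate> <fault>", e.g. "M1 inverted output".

M5 stuck-at-1

Fault-free values for test 1 (a=1, b=0, c=0): M1=0, M2=1, M3=1, M4=0, M5=0, giving Y=0. Observed 1.
Test 1: faults giving observed 1 are {M1 stuck-at-1, M1 inverted output, M2 stuck-at-0, M2 inverted output, M3 stuck-at-0, M3 inverted output, M4 stuck-at-1, M4 inverted output, M5 stuck-at-1, M5 inverted output}.
Test 2 (a=0, b=1, c=0): fault-free M1=1, M2=1, M3=1, M4=0, M5=0 → 0; observed 1. Eliminates M1 stuck-at-1, M1 inverted output, M2 stuck-at-0, M2 inverted output, M3 stuck-at-0, M3 inverted output, M4 stuck-at-1, M4 inverted output.
Test 3 (a=1, b=1, c=1): fault-free M1=0, M2=1, M3=0, M4=1, M5=1 → 1; observed 1. Eliminates M5 inverted output.
Only M5 stuck-at-1 is consistent with every test.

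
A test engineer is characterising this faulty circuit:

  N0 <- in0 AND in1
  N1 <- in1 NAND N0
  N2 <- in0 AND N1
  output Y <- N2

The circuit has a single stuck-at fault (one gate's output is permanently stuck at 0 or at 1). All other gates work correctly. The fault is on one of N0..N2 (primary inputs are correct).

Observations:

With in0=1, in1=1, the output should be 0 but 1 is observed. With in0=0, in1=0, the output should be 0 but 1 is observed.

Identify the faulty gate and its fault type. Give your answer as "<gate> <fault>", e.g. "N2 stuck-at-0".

N2 stuck-at-1

Fault-free values for test 1 (in0=1, in1=1): N0=1, N1=0, N2=0, giving Y=0. Observed 1.
Test 1: faults giving observed 1 are {N0 stuck-at-0, N1 stuck-at-1, N2 stuck-at-1}.
Test 2 (in0=0, in1=0): fault-free N0=0, N1=1, N2=0 → 0; observed 1. Eliminates N0 stuck-at-0, N1 stuck-at-1.
Only N2 stuck-at-1 is consistent with every test.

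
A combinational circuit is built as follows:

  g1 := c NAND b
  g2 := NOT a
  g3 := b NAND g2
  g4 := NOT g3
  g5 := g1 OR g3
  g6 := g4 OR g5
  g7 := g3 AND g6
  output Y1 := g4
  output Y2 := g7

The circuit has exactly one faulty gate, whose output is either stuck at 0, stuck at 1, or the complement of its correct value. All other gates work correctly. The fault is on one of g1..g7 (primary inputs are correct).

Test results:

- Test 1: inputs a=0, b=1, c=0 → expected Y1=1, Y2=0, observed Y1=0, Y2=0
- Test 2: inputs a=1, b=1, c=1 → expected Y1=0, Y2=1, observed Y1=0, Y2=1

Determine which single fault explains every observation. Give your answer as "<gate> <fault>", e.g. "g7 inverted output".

g4 stuck-at-0

Fault-free values for test 1 (a=0, b=1, c=0): g1=1, g2=1, g3=0, g4=1, g5=1, g6=1, g7=0, giving Y1=1, Y2=0. Observed Y1=0, Y2=0.
Test 1: faults giving observed Y1=0, Y2=0 are {g4 stuck-at-0, g4 inverted output}.
Test 2 (a=1, b=1, c=1): fault-free g1=0, g2=0, g3=1, g4=0, g5=1, g6=1, g7=1 → Y1=0, Y2=1; observed Y1=0, Y2=1. Eliminates g4 inverted output.
Only g4 stuck-at-0 is consistent with every test.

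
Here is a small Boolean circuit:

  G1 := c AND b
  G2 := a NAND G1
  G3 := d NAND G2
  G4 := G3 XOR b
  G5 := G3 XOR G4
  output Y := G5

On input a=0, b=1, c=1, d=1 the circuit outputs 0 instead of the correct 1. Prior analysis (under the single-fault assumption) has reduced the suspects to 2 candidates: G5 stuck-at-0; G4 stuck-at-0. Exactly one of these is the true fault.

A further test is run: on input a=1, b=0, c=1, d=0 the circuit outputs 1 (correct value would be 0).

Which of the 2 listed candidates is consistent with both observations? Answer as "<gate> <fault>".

Evaluate each candidate on input a=1, b=0, c=1, d=0:
  G5 stuck-at-0: G1=0, G2=1, G3=1, G4=1, G5=0 [stuck-at-0] → 0 — eliminated
  G4 stuck-at-0: G1=0, G2=1, G3=1, G4=0 [stuck-at-0], G5=1 → 1 — matches
Only G4 stuck-at-0 reproduces the observed 1.

G4 stuck-at-0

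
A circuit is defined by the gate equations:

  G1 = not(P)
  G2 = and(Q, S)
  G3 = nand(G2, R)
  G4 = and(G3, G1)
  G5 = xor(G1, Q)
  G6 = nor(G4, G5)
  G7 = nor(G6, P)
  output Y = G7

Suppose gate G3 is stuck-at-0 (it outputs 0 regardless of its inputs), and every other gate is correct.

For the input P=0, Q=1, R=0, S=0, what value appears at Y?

0

Propagate with G3 forced: G1=1, G2=0, G3=0 [stuck-at-0], G4=0, G5=0, G6=1, G7=0.
So Y = 0. (Without the fault it would be 1.)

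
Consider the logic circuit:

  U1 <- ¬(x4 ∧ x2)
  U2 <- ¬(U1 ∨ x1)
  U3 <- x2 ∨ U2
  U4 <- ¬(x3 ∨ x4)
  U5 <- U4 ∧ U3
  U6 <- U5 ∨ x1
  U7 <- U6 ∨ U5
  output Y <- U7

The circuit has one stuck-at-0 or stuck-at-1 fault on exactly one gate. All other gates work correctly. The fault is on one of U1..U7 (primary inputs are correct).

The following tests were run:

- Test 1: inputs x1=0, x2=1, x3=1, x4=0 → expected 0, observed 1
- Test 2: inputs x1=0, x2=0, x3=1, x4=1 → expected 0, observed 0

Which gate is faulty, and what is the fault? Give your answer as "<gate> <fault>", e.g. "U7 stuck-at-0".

U4 stuck-at-1

Fault-free values for test 1 (x1=0, x2=1, x3=1, x4=0): U1=1, U2=0, U3=1, U4=0, U5=0, U6=0, U7=0, giving Y=0. Observed 1.
Test 1: faults giving observed 1 are {U4 stuck-at-1, U5 stuck-at-1, U6 stuck-at-1, U7 stuck-at-1}.
Test 2 (x1=0, x2=0, x3=1, x4=1): fault-free U1=1, U2=0, U3=0, U4=0, U5=0, U6=0, U7=0 → 0; observed 0. Eliminates U5 stuck-at-1, U6 stuck-at-1, U7 stuck-at-1.
Only U4 stuck-at-1 is consistent with every test.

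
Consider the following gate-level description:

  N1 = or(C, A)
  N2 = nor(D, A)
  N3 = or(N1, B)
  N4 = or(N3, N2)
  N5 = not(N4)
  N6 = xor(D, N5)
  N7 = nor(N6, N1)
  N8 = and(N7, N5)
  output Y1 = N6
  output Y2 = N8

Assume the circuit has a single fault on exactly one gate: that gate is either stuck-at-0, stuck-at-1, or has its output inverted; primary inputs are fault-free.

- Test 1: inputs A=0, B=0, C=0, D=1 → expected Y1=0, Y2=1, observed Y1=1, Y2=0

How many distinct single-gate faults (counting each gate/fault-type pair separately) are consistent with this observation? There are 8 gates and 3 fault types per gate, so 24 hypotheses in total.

12

Fault-free: N1=0, N2=0, N3=0, N4=0, N5=1, N6=0, N7=1, N8=1 → Y1=0, Y2=1. Observed Y1=1, Y2=0.
  N1: stuck-at-1, inverted output ✓; others ✗
  N2: stuck-at-1, inverted output ✓; others ✗
  N3: stuck-at-1, inverted output ✓; others ✗
  N4: stuck-at-1, inverted output ✓; others ✗
  N5: stuck-at-0, inverted output ✓; others ✗
  N6: stuck-at-1, inverted output ✓; others ✗
  N7: none of the 3 fault types match ✗
  N8: none of the 3 fault types match ✗
Consistent faults: {N1 stuck-at-1, N1 inverted output, N2 stuck-at-1, N2 inverted output, N3 stuck-at-1, N3 inverted output, N4 stuck-at-1, N4 inverted output, N5 stuck-at-0, N5 inverted output, N6 stuck-at-1, N6 inverted output} — 12 in all.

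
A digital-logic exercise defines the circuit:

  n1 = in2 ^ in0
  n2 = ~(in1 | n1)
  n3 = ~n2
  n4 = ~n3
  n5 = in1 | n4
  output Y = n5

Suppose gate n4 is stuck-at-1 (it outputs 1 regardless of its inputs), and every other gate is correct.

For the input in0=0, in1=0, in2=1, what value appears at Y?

Propagate with n4 forced: n1=1, n2=0, n3=1, n4=1 [stuck-at-1], n5=1.
So Y = 1. (Without the fault it would be 0.)

1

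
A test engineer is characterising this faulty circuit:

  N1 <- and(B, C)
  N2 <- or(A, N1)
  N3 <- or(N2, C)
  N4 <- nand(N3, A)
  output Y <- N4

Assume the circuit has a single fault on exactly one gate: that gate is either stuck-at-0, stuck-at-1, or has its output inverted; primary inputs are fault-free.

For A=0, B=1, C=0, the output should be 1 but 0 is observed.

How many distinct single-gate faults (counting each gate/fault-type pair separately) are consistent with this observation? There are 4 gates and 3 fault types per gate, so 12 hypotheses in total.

Fault-free: N1=0, N2=0, N3=0, N4=1 → 1. Observed 0.
  N1 stuck-at-0: output 1 ✗
  N1 stuck-at-1: output 1 ✗
  N1 inverted output: output 1 ✗
  N2 stuck-at-0: output 1 ✗
  N2 stuck-at-1: output 1 ✗
  N2 inverted output: output 1 ✗
  N3 stuck-at-0: output 1 ✗
  N3 stuck-at-1: output 1 ✗
  N3 inverted output: output 1 ✗
  N4 stuck-at-0: output 0 ✓
  N4 stuck-at-1: output 1 ✗
  N4 inverted output: output 0 ✓
Consistent faults: {N4 stuck-at-0, N4 inverted output} — 2 in all.

2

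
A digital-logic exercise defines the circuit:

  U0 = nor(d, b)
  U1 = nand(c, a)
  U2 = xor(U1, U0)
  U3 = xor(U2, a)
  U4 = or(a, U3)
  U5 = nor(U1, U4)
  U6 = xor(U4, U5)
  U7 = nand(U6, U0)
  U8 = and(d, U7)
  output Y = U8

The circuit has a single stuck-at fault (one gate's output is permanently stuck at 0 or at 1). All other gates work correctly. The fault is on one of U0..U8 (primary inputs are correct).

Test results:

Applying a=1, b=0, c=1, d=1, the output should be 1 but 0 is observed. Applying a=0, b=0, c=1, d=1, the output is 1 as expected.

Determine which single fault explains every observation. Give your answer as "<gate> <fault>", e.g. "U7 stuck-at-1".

U0 stuck-at-1

Fault-free values for test 1 (a=1, b=0, c=1, d=1): U0=0, U1=0, U2=0, U3=1, U4=1, U5=0, U6=1, U7=1, U8=1, giving Y=1. Observed 0.
Test 1: faults giving observed 0 are {U0 stuck-at-1, U7 stuck-at-0, U8 stuck-at-0}.
Test 2 (a=0, b=0, c=1, d=1): fault-free U0=0, U1=1, U2=1, U3=1, U4=1, U5=0, U6=1, U7=1, U8=1 → 1; observed 1. Eliminates U7 stuck-at-0, U8 stuck-at-0.
Only U0 stuck-at-1 is consistent with every test.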